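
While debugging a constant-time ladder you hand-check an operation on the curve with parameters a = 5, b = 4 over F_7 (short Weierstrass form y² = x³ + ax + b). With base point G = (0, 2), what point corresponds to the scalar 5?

Double-and-add on 5 = (101)₂. Start with G = (0, 2) for the leading 1-bit.
double: tangent at (0, 2): λ = (3·0² + 5)/(2·2) ≡ 5/4. 4⁻¹ ≡ 2 (mod 7), so λ ≡ 5·2 ≡ 3.
  x = λ² - 0 - 0 = 9 - 0 ≡ 2; y = λ·(0 - 2) - 2 ≡ 6. → (2, 6)
double: tangent at (2, 6): λ = (3·2² + 5)/(2·6) ≡ 3/5. 5⁻¹ ≡ 3 (mod 7), so λ ≡ 3·3 ≡ 2.
  x = λ² - 2 - 2 = 4 - 4 ≡ 0; y = λ·(2 - 0) - 6 ≡ 5. → (0, 5)
add G: (0, 5) + (0, 2): same x and y₁ ≡ -y₂, so the sum is the point at infinity.

O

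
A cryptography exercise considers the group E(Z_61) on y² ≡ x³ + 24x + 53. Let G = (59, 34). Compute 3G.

Repeated addition: build up to 3G.
2G: tangent at (59, 34): λ = (3·59² + 24)/(2·34) ≡ 36/7. 7⁻¹ ≡ 35 (mod 61) since 7·35 = 245 ≡ 1, so λ ≡ 36·35 ≡ 40.
  x = λ² - 59 - 59 = 1600 - 118 ≡ 18; y = λ·(59 - 18) - 34 ≡ 20. → (18, 20)
3G: (18, 20) + (59, 34). λ = (34 - 20)/(59 - 18) ≡ 14/41 mod 61. 41⁻¹ ≡ 3 (mod 61), so λ ≡ 42.
  x = λ² - 18 - 59 = 1764 - 77 ≡ 40; y = λ·(18 - 40) - 20 ≡ 32. → (40, 32)

(40, 32)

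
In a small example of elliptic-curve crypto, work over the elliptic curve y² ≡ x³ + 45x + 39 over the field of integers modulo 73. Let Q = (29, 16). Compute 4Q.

(28, 57)

Repeated addition: build up to 4Q.
2Q: tangent at (29, 16): λ = (3·29² + 45)/(2·16) ≡ 13/32. 32⁻¹ ≡ 16 (mod 73), so λ ≡ 13·16 ≡ 62.
  x = λ² - 29 - 29 = 3844 - 58 ≡ 63; y = λ·(29 - 63) - 16 ≡ 66. → (63, 66)
3Q: (63, 66) + (29, 16). λ = (16 - 66)/(29 - 63) ≡ 23/39 mod 73. 39⁻¹ ≡ 15 (mod 73), so λ ≡ 53.
  x = λ² - 63 - 29 = 2809 - 92 ≡ 16; y = λ·(63 - 16) - 66 ≡ 16. → (16, 16)
4Q: (16, 16) + (29, 16). λ = (16 - 16)/(29 - 16) ≡ 0/13 mod 73. 13⁻¹ ≡ 45 (mod 73) since 13·45 = 585 ≡ 1, so λ ≡ 0.
  x = λ² - 16 - 29 = 0 - 45 ≡ 28; y = λ·(16 - 28) - 16 ≡ 57. → (28, 57)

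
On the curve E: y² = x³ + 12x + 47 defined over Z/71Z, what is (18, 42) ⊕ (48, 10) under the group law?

(50, 30)

(18, 42) + (48, 10). λ = (10 - 42)/(48 - 18) ≡ 39/30 mod 71. 30⁻¹ ≡ 45 (mod 71) since 30·45 = 1350 ≡ 1, so λ ≡ 51.
  x = λ² - 18 - 48 = 2601 - 66 ≡ 50; y = λ·(18 - 50) - 42 ≡ 30. → (50, 30)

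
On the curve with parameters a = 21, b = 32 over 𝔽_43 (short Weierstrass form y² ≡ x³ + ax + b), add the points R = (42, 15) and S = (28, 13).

(42, 15) + (28, 13). λ = (13 - 15)/(28 - 42) ≡ 41/29 mod 43. 29⁻¹ ≡ 3 (mod 43) since 29·3 = 87 ≡ 1, so λ ≡ 37.
  x = λ² - 42 - 28 = 1369 - 70 ≡ 9; y = λ·(42 - 9) - 15 ≡ 2. → (9, 2)

(9, 2)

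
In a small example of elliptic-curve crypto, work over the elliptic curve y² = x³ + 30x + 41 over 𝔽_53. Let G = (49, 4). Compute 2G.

tangent at (49, 4): λ = (3·49² + 30)/(2·4) ≡ 25/8. 8⁻¹ ≡ 20 (mod 53) since 8·20 = 160 ≡ 1, so λ ≡ 25·20 ≡ 23.
  x = λ² - 49 - 49 = 529 - 98 ≡ 7; y = λ·(49 - 7) - 4 ≡ 8. → (7, 8)

(7, 8)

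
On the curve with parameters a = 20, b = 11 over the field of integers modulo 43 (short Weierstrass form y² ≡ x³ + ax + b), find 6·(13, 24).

Write P = (13, 24).
Repeated addition: build up to 6P.
2P: tangent at (13, 24): λ = (3·13² + 20)/(2·24) ≡ 11/5. 5⁻¹ ≡ 26 (mod 43), so λ ≡ 11·26 ≡ 28.
  x = λ² - 13 - 13 = 784 - 26 ≡ 27; y = λ·(13 - 27) - 24 ≡ 14. → (27, 14)
3P: (27, 14) + (13, 24). λ = (24 - 14)/(13 - 27) ≡ 10/29 mod 43. 29⁻¹ ≡ 3 (mod 43), so λ ≡ 30.
  x = λ² - 27 - 13 = 900 - 40 ≡ 0; y = λ·(27 - 0) - 14 ≡ 22. → (0, 22)
4P: (0, 22) + (13, 24). λ = (24 - 22)/(13 - 0) ≡ 2/13 mod 43. 13⁻¹ ≡ 10 (mod 43) since 13·10 = 130 ≡ 1, so λ ≡ 20.
  x = λ² - 0 - 13 = 400 - 13 ≡ 0; y = λ·(0 - 0) - 22 ≡ 21. → (0, 21)
5P: (0, 21) + (13, 24). λ = (24 - 21)/(13 - 0) ≡ 3/13 mod 43. 13⁻¹ ≡ 10 (mod 43) since 13·10 = 130 ≡ 1, so λ ≡ 30.
  x = λ² - 0 - 13 = 900 - 13 ≡ 27; y = λ·(0 - 27) - 21 ≡ 29. → (27, 29)
6P: (27, 29) + (13, 24). λ = (24 - 29)/(13 - 27) ≡ 38/29 mod 43. 29⁻¹ ≡ 3 (mod 43), so λ ≡ 28.
  x = λ² - 27 - 13 = 784 - 40 ≡ 13; y = λ·(27 - 13) - 29 ≡ 19. → (13, 19)

(13, 19)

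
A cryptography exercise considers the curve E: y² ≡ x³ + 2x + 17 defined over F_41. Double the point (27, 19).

(20, 12)

tangent at (27, 19): λ = (3·27² + 2)/(2·19) ≡ 16/38. 38⁻¹ ≡ 27 (mod 41), so λ ≡ 16·27 ≡ 22.
  x = λ² - 27 - 27 = 484 - 54 ≡ 20; y = λ·(27 - 20) - 19 ≡ 12. → (20, 12)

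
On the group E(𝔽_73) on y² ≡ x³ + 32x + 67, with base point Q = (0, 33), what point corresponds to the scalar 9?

(10, 0)

Double-and-add on 9 = (1001)₂. Start with Q = (0, 33) for the leading 1-bit.
double: tangent at (0, 33): λ = (3·0² + 32)/(2·33) ≡ 32/66. 66⁻¹ ≡ 52 (mod 73), so λ ≡ 32·52 ≡ 58.
  x = λ² - 0 - 0 = 3364 - 0 ≡ 6; y = λ·(0 - 6) - 33 ≡ 57. → (6, 57)
double: tangent at (6, 57): λ = (3·6² + 32)/(2·57) ≡ 67/41. 41⁻¹ ≡ 57 (mod 73) since 41·57 = 2337 ≡ 1, so λ ≡ 67·57 ≡ 23.
  x = λ² - 6 - 6 = 529 - 12 ≡ 6; y = λ·(6 - 6) - 57 ≡ 16. → (6, 16)
double: tangent at (6, 16): λ = (3·6² + 32)/(2·16) ≡ 67/32. 32⁻¹ ≡ 16 (mod 73), so λ ≡ 67·16 ≡ 50.
  x = λ² - 6 - 6 = 2500 - 12 ≡ 6; y = λ·(6 - 6) - 16 ≡ 57. → (6, 57)
add Q: (6, 57) + (0, 33). λ = (33 - 57)/(0 - 6) ≡ 49/67 mod 73. 67⁻¹ ≡ 12 (mod 73), so λ ≡ 4.
  x = λ² - 6 - 0 = 16 - 6 ≡ 10; y = λ·(6 - 10) - 57 ≡ 0. → (10, 0)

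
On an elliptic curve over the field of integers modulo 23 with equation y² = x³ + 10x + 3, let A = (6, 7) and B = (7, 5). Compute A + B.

(14, 9)

(6, 7) + (7, 5). λ = (5 - 7)/(7 - 6) ≡ 21/1 mod 23. 1⁻¹ ≡ 1 (mod 23), so λ ≡ 21.
  x = λ² - 6 - 7 = 441 - 13 ≡ 14; y = λ·(6 - 14) - 7 ≡ 9. → (14, 9)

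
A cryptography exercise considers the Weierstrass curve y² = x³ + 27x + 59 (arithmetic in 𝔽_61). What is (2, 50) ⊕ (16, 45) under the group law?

(2, 50) + (16, 45). λ = (45 - 50)/(16 - 2) ≡ 56/14 mod 61. 14⁻¹ ≡ 48 (mod 61) since 14·48 = 672 ≡ 1, so λ ≡ 4.
  x = λ² - 2 - 16 = 16 - 18 ≡ 59; y = λ·(2 - 59) - 50 ≡ 27. → (59, 27)

(59, 27)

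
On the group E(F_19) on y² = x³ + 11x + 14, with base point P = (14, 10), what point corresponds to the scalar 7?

(3, 6)

Double-and-add on 7 = (111)₂. Start with P = (14, 10) for the leading 1-bit.
double: tangent at (14, 10): λ = (3·14² + 11)/(2·10) ≡ 10/1. 1⁻¹ ≡ 1 (mod 19) since 1·1 = 1 ≡ 1, so λ ≡ 10·1 ≡ 10.
  x = λ² - 14 - 14 = 100 - 28 ≡ 15; y = λ·(14 - 15) - 10 ≡ 18. → (15, 18)
add P: (15, 18) + (14, 10). λ = (10 - 18)/(14 - 15) ≡ 11/18 mod 19. 18⁻¹ ≡ 18 (mod 19) since 18·18 = 324 ≡ 1, so λ ≡ 8.
  x = λ² - 15 - 14 = 64 - 29 ≡ 16; y = λ·(15 - 16) - 18 ≡ 12. → (16, 12)
double: tangent at (16, 12): λ = (3·16² + 11)/(2·12) ≡ 0/5. 5⁻¹ ≡ 4 (mod 19) since 5·4 = 20 ≡ 1, so λ ≡ 0·4 ≡ 0.
  x = λ² - 16 - 16 = 0 - 32 ≡ 6; y = λ·(16 - 6) - 12 ≡ 7. → (6, 7)
add P: (6, 7) + (14, 10). λ = (10 - 7)/(14 - 6) ≡ 3/8 mod 19. 8⁻¹ ≡ 12 (mod 19), so λ ≡ 17.
  x = λ² - 6 - 14 = 289 - 20 ≡ 3; y = λ·(6 - 3) - 7 ≡ 6. → (3, 6)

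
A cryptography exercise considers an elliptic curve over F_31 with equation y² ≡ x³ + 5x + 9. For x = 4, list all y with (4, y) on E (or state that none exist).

x³ + 5x + 9 = 93 ≡ 0 (mod 31).
Only y = 0 satisfies y² ≡ 0.

0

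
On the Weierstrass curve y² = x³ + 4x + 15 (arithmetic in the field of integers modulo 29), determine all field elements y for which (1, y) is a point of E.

x³ + 4x + 15 = 20 ≡ 20 (mod 29).
Square roots of 20 mod 29: 7 and 22 (since 7² = 49 ≡ 20).

7, 22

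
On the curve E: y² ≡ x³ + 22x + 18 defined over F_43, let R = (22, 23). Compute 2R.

(15, 5)

tangent at (22, 23): λ = (3·22² + 22)/(2·23) ≡ 12/3. 3⁻¹ ≡ 29 (mod 43) since 3·29 = 87 ≡ 1, so λ ≡ 12·29 ≡ 4.
  x = λ² - 22 - 22 = 16 - 44 ≡ 15; y = λ·(22 - 15) - 23 ≡ 5. → (15, 5)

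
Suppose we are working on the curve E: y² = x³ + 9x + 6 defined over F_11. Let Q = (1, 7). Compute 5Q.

Double-and-add on 5 = (101)₂. Start with Q = (1, 7) for the leading 1-bit.
double: tangent at (1, 7): λ = (3·1² + 9)/(2·7) ≡ 1/3. 3⁻¹ ≡ 4 (mod 11), so λ ≡ 1·4 ≡ 4.
  x = λ² - 1 - 1 = 16 - 2 ≡ 3; y = λ·(1 - 3) - 7 ≡ 7. → (3, 7)
double: tangent at (3, 7): λ = (3·3² + 9)/(2·7) ≡ 3/3. 3⁻¹ ≡ 4 (mod 11) since 3·4 = 12 ≡ 1, so λ ≡ 3·4 ≡ 1.
  x = λ² - 3 - 3 = 1 - 6 ≡ 6; y = λ·(3 - 6) - 7 ≡ 1. → (6, 1)
add Q: (6, 1) + (1, 7). λ = (7 - 1)/(1 - 6) ≡ 6/6 mod 11. 6⁻¹ ≡ 2 (mod 11), so λ ≡ 1.
  x = λ² - 6 - 1 = 1 - 7 ≡ 5; y = λ·(6 - 5) - 1 ≡ 0. → (5, 0)

(5, 0)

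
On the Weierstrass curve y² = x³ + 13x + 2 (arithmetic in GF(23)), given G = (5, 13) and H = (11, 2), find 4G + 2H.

(1, 4)

First 4G:
Double-and-add on 4 = (100)₂. Start with G = (5, 13) for the leading 1-bit.
double: tangent at (5, 13): λ = (3·5² + 13)/(2·13) ≡ 19/3. 3⁻¹ ≡ 8 (mod 23) since 3·8 = 24 ≡ 1, so λ ≡ 19·8 ≡ 14.
  x = λ² - 5 - 5 = 196 - 10 ≡ 2; y = λ·(5 - 2) - 13 ≡ 6. → (2, 6)
double: tangent at (2, 6): λ = (3·2² + 13)/(2·6) ≡ 2/12. 12⁻¹ ≡ 2 (mod 23) since 12·2 = 24 ≡ 1, so λ ≡ 2·2 ≡ 4.
  x = λ² - 2 - 2 = 16 - 4 ≡ 12; y = λ·(2 - 12) - 6 ≡ 0. → (12, 0)
4G = (12, 0).
Next 2H:
Repeated addition: build up to 2H.
2H: tangent at (11, 2): λ = (3·11² + 13)/(2·2) ≡ 8/4. 4⁻¹ ≡ 6 (mod 23) since 4·6 = 24 ≡ 1, so λ ≡ 8·6 ≡ 2.
  x = λ² - 11 - 11 = 4 - 22 ≡ 5; y = λ·(11 - 5) - 2 ≡ 10. → (5, 10)
2H = (5, 10).
Finally 4G + 2H:
(12, 0) + (5, 10). λ = (10 - 0)/(5 - 12) ≡ 10/16 mod 23. 16⁻¹ ≡ 13 (mod 23), so λ ≡ 15.
  x = λ² - 12 - 5 = 225 - 17 ≡ 1; y = λ·(12 - 1) - 0 ≡ 4. → (1, 4)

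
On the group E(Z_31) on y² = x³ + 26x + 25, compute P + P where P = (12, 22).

(26, 7)

tangent at (12, 22): λ = (3·12² + 26)/(2·22) ≡ 24/13. 13⁻¹ ≡ 12 (mod 31) since 13·12 = 156 ≡ 1, so λ ≡ 24·12 ≡ 9.
  x = λ² - 12 - 12 = 81 - 24 ≡ 26; y = λ·(12 - 26) - 22 ≡ 7. → (26, 7)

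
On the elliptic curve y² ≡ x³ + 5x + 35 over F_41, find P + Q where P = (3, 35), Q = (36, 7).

(4, 23)

(3, 35) + (36, 7). λ = (7 - 35)/(36 - 3) ≡ 13/33 mod 41. 33⁻¹ ≡ 5 (mod 41) since 33·5 = 165 ≡ 1, so λ ≡ 24.
  x = λ² - 3 - 36 = 576 - 39 ≡ 4; y = λ·(3 - 4) - 35 ≡ 23. → (4, 23)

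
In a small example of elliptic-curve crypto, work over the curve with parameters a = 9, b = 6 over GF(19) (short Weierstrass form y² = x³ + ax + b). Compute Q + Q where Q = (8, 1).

tangent at (8, 1): λ = (3·8² + 9)/(2·1) ≡ 11/2. 2⁻¹ ≡ 10 (mod 19), so λ ≡ 11·10 ≡ 15.
  x = λ² - 8 - 8 = 225 - 16 ≡ 0; y = λ·(8 - 0) - 1 ≡ 5. → (0, 5)

(0, 5)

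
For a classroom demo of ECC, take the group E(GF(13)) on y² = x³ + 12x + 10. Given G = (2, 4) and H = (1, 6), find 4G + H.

First 4G:
Repeated addition: build up to 4G.
2G: tangent at (2, 4): λ = (3·2² + 12)/(2·4) ≡ 11/8. 8⁻¹ ≡ 5 (mod 13), so λ ≡ 11·5 ≡ 3.
  x = λ² - 2 - 2 = 9 - 4 ≡ 5; y = λ·(2 - 5) - 4 ≡ 0. → (5, 0)
3G: (5, 0) + (2, 4). λ = (4 - 0)/(2 - 5) ≡ 4/10 mod 13. 10⁻¹ ≡ 4 (mod 13), so λ ≡ 3.
  x = λ² - 5 - 2 = 9 - 7 ≡ 2; y = λ·(5 - 2) - 0 ≡ 9. → (2, 9)
4G: (2, 9) + (2, 4): same x and y₁ ≡ -y₂, so the sum is 𝒪.
4G = 𝒪.
Finally 4G + H:
𝒪 + (1, 6) = (1, 6) (identity).

(1, 6)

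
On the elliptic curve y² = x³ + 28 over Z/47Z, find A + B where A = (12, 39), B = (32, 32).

(7, 18)

(12, 39) + (32, 32). λ = (32 - 39)/(32 - 12) ≡ 40/20 mod 47. 20⁻¹ ≡ 40 (mod 47) since 20·40 = 800 ≡ 1, so λ ≡ 2.
  x = λ² - 12 - 32 = 4 - 44 ≡ 7; y = λ·(12 - 7) - 39 ≡ 18. → (7, 18)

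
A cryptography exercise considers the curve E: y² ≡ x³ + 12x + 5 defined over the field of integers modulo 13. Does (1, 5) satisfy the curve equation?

y² = 5² ≡ 12; x³ + 12x + 5 = 18 ≡ 5 (mod 13). 12 ≠ 5.

no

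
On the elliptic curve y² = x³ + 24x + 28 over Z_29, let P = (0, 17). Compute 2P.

tangent at (0, 17): λ = (3·0² + 24)/(2·17) ≡ 24/5. 5⁻¹ ≡ 6 (mod 29), so λ ≡ 24·6 ≡ 28.
  x = λ² - 0 - 0 = 784 - 0 ≡ 1; y = λ·(0 - 1) - 17 ≡ 13. → (1, 13)

(1, 13)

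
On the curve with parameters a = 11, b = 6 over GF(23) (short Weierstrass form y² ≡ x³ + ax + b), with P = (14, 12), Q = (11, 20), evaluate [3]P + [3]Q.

First 3P:
Repeated addition: build up to 3P.
2P: tangent at (14, 12): λ = (3·14² + 11)/(2·12) ≡ 1/1. 1⁻¹ ≡ 1 (mod 23), so λ ≡ 1·1 ≡ 1.
  x = λ² - 14 - 14 = 1 - 28 ≡ 19; y = λ·(14 - 19) - 12 ≡ 6. → (19, 6)
3P: (19, 6) + (14, 12). λ = (12 - 6)/(14 - 19) ≡ 6/18 mod 23. 18⁻¹ ≡ 9 (mod 23), so λ ≡ 8.
  x = λ² - 19 - 14 = 64 - 33 ≡ 8; y = λ·(19 - 8) - 6 ≡ 13. → (8, 13)
3P = (8, 13).
Next 3Q:
Repeated addition: build up to 3Q.
2Q: tangent at (11, 20): λ = (3·11² + 11)/(2·20) ≡ 6/17. 17⁻¹ ≡ 19 (mod 23), so λ ≡ 6·19 ≡ 22.
  x = λ² - 11 - 11 = 484 - 22 ≡ 2; y = λ·(11 - 2) - 20 ≡ 17. → (2, 17)
3Q: (2, 17) + (11, 20). λ = (20 - 17)/(11 - 2) ≡ 3/9 mod 23. 9⁻¹ ≡ 18 (mod 23), so λ ≡ 8.
  x = λ² - 2 - 11 = 64 - 13 ≡ 5; y = λ·(2 - 5) - 17 ≡ 5. → (5, 5)
3Q = (5, 5).
Finally 3P + 3Q:
(8, 13) + (5, 5). λ = (5 - 13)/(5 - 8) ≡ 15/20 mod 23. 20⁻¹ ≡ 15 (mod 23), so λ ≡ 18.
  x = λ² - 8 - 5 = 324 - 13 ≡ 12; y = λ·(8 - 12) - 13 ≡ 7. → (12, 7)

(12, 7)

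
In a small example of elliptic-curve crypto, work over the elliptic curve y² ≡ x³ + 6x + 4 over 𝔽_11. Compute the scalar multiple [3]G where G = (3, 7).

(8, 6)

Repeated addition: build up to 3G.
2G: tangent at (3, 7): λ = (3·3² + 6)/(2·7) ≡ 0/3. 3⁻¹ ≡ 4 (mod 11) since 3·4 = 12 ≡ 1, so λ ≡ 0·4 ≡ 0.
  x = λ² - 3 - 3 = 0 - 6 ≡ 5; y = λ·(3 - 5) - 7 ≡ 4. → (5, 4)
3G: (5, 4) + (3, 7). λ = (7 - 4)/(3 - 5) ≡ 3/9 mod 11. 9⁻¹ ≡ 5 (mod 11) since 9·5 = 45 ≡ 1, so λ ≡ 4.
  x = λ² - 5 - 3 = 16 - 8 ≡ 8; y = λ·(5 - 8) - 4 ≡ 6. → (8, 6)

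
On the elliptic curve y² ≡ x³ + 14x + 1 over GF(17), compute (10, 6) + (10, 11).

O

The two points share x = 10 and their y-coordinates satisfy 6 + 11 ≡ 0 (mod 17), so they are inverses. Their sum is the point at infinity.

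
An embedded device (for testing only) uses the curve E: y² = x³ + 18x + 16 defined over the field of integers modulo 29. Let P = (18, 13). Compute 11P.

(8, 18)

Double-and-add on 11 = (1011)₂. Start with P = (18, 13) for the leading 1-bit.
double: tangent at (18, 13): λ = (3·18² + 18)/(2·13) ≡ 4/26. 26⁻¹ ≡ 19 (mod 29), so λ ≡ 4·19 ≡ 18.
  x = λ² - 18 - 18 = 324 - 36 ≡ 27; y = λ·(18 - 27) - 13 ≡ 28. → (27, 28)
double: tangent at (27, 28): λ = (3·27² + 18)/(2·28) ≡ 1/27. 27⁻¹ ≡ 14 (mod 29), so λ ≡ 1·14 ≡ 14.
  x = λ² - 27 - 27 = 196 - 54 ≡ 26; y = λ·(27 - 26) - 28 ≡ 15. → (26, 15)
add P: (26, 15) + (18, 13). λ = (13 - 15)/(18 - 26) ≡ 27/21 mod 29. 21⁻¹ ≡ 18 (mod 29) since 21·18 = 378 ≡ 1, so λ ≡ 22.
  x = λ² - 26 - 18 = 484 - 44 ≡ 5; y = λ·(26 - 5) - 15 ≡ 12. → (5, 12)
double: tangent at (5, 12): λ = (3·5² + 18)/(2·12) ≡ 6/24. 24⁻¹ ≡ 23 (mod 29) since 24·23 = 552 ≡ 1, so λ ≡ 6·23 ≡ 22.
  x = λ² - 5 - 5 = 484 - 10 ≡ 10; y = λ·(5 - 10) - 12 ≡ 23. → (10, 23)
add P: (10, 23) + (18, 13). λ = (13 - 23)/(18 - 10) ≡ 19/8 mod 29. 8⁻¹ ≡ 11 (mod 29), so λ ≡ 6.
  x = λ² - 10 - 18 = 36 - 28 ≡ 8; y = λ·(10 - 8) - 23 ≡ 18. → (8, 18)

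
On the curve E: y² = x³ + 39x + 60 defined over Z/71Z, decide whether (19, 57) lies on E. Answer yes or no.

y² = 57² ≡ 54; x³ + 39x + 60 = 7660 ≡ 63 (mod 71). 54 ≠ 63.

no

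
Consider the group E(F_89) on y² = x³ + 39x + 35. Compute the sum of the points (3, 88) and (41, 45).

(44, 31)

(3, 88) + (41, 45). λ = (45 - 88)/(41 - 3) ≡ 46/38 mod 89. 38⁻¹ ≡ 82 (mod 89) since 38·82 = 3116 ≡ 1, so λ ≡ 34.
  x = λ² - 3 - 41 = 1156 - 44 ≡ 44; y = λ·(3 - 44) - 88 ≡ 31. → (44, 31)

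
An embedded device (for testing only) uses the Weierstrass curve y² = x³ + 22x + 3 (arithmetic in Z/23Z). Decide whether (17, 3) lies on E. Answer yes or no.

y² = 3² ≡ 9; x³ + 22x + 3 = 5290 ≡ 0 (mod 23). 9 ≠ 0.

no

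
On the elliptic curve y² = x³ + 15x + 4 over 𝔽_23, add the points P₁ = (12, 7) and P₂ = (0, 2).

(12, 7) + (0, 2). λ = (2 - 7)/(0 - 12) ≡ 18/11 mod 23. 11⁻¹ ≡ 21 (mod 23) since 11·21 = 231 ≡ 1, so λ ≡ 10.
  x = λ² - 12 - 0 = 100 - 12 ≡ 19; y = λ·(12 - 19) - 7 ≡ 15. → (19, 15)

(19, 15)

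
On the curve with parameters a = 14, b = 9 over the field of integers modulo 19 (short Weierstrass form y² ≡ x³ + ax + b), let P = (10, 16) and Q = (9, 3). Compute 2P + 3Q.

O

First 2P:
Repeated addition: build up to 2P.
2P: tangent at (10, 16): λ = (3·10² + 14)/(2·16) ≡ 10/13. 13⁻¹ ≡ 3 (mod 19), so λ ≡ 10·3 ≡ 11.
  x = λ² - 10 - 10 = 121 - 20 ≡ 6; y = λ·(10 - 6) - 16 ≡ 9. → (6, 9)
2P = (6, 9).
Next 3Q:
Repeated addition: build up to 3Q.
2Q: tangent at (9, 3): λ = (3·9² + 14)/(2·3) ≡ 10/6. 6⁻¹ ≡ 16 (mod 19) since 6·16 = 96 ≡ 1, so λ ≡ 10·16 ≡ 8.
  x = λ² - 9 - 9 = 64 - 18 ≡ 8; y = λ·(9 - 8) - 3 ≡ 5. → (8, 5)
3Q: (8, 5) + (9, 3). λ = (3 - 5)/(9 - 8) ≡ 17/1 mod 19. 1⁻¹ ≡ 1 (mod 19), so λ ≡ 17.
  x = λ² - 8 - 9 = 289 - 17 ≡ 6; y = λ·(8 - 6) - 5 ≡ 10. → (6, 10)
3Q = (6, 10).
Finally 2P + 3Q:
(6, 9) + (6, 10): same x and y₁ ≡ -y₂, so the sum is the point at infinity.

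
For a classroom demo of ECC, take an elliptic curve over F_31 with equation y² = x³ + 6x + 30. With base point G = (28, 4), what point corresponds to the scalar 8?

Double-and-add on 8 = (1000)₂. Start with G = (28, 4) for the leading 1-bit.
double: tangent at (28, 4): λ = (3·28² + 6)/(2·4) ≡ 2/8. 8⁻¹ ≡ 4 (mod 31), so λ ≡ 2·4 ≡ 8.
  x = λ² - 28 - 28 = 64 - 56 ≡ 8; y = λ·(28 - 8) - 4 ≡ 1. → (8, 1)
double: tangent at (8, 1): λ = (3·8² + 6)/(2·1) ≡ 12/2. 2⁻¹ ≡ 16 (mod 31), so λ ≡ 12·16 ≡ 6.
  x = λ² - 8 - 8 = 36 - 16 ≡ 20; y = λ·(8 - 20) - 1 ≡ 20. → (20, 20)
double: tangent at (20, 20): λ = (3·20² + 6)/(2·20) ≡ 28/9. 9⁻¹ ≡ 7 (mod 31), so λ ≡ 28·7 ≡ 10.
  x = λ² - 20 - 20 = 100 - 40 ≡ 29; y = λ·(20 - 29) - 20 ≡ 14. → (29, 14)

(29, 14)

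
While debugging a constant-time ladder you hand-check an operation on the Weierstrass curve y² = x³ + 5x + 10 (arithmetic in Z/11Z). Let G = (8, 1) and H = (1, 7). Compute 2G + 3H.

First 2G:
Repeated addition: build up to 2G.
2G: tangent at (8, 1): λ = (3·8² + 5)/(2·1) ≡ 10/2. 2⁻¹ ≡ 6 (mod 11) since 2·6 = 12 ≡ 1, so λ ≡ 10·6 ≡ 5.
  x = λ² - 8 - 8 = 25 - 16 ≡ 9; y = λ·(8 - 9) - 1 ≡ 5. → (9, 5)
2G = (9, 5).
Next 3H:
Repeated addition: build up to 3H.
2H: tangent at (1, 7): λ = (3·1² + 5)/(2·7) ≡ 8/3. 3⁻¹ ≡ 4 (mod 11) since 3·4 = 12 ≡ 1, so λ ≡ 8·4 ≡ 10.
  x = λ² - 1 - 1 = 100 - 2 ≡ 10; y = λ·(1 - 10) - 7 ≡ 2. → (10, 2)
3H: (10, 2) + (1, 7). λ = (7 - 2)/(1 - 10) ≡ 5/2 mod 11. 2⁻¹ ≡ 6 (mod 11) since 2·6 = 12 ≡ 1, so λ ≡ 8.
  x = λ² - 10 - 1 = 64 - 11 ≡ 9; y = λ·(10 - 9) - 2 ≡ 6. → (9, 6)
3H = (9, 6).
Finally 2G + 3H:
(9, 5) + (9, 6): same x and y₁ ≡ -y₂, so the sum is O.

O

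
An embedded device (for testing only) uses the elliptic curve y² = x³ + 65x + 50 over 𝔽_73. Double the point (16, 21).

tangent at (16, 21): λ = (3·16² + 65)/(2·21) ≡ 30/42. 42⁻¹ ≡ 40 (mod 73) since 42·40 = 1680 ≡ 1, so λ ≡ 30·40 ≡ 32.
  x = λ² - 16 - 16 = 1024 - 32 ≡ 43; y = λ·(16 - 43) - 21 ≡ 64. → (43, 64)

(43, 64)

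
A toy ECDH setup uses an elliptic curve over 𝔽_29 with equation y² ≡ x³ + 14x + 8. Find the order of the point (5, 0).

2

2P: (5, 0) + (5, 0): same x and y₁ ≡ -y₂, so the sum is O.
2P = O, so the order is 2.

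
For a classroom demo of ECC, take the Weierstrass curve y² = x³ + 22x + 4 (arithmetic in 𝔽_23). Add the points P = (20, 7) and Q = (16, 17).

(22, 21)

(20, 7) + (16, 17). λ = (17 - 7)/(16 - 20) ≡ 10/19 mod 23. 19⁻¹ ≡ 17 (mod 23) since 19·17 = 323 ≡ 1, so λ ≡ 9.
  x = λ² - 20 - 16 = 81 - 36 ≡ 22; y = λ·(20 - 22) - 7 ≡ 21. → (22, 21)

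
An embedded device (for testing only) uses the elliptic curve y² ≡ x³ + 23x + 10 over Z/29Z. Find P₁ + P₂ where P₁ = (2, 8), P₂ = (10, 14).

(2, 8) + (10, 14). λ = (14 - 8)/(10 - 2) ≡ 6/8 mod 29. 8⁻¹ ≡ 11 (mod 29), so λ ≡ 8.
  x = λ² - 2 - 10 = 64 - 12 ≡ 23; y = λ·(2 - 23) - 8 ≡ 27. → (23, 27)

(23, 27)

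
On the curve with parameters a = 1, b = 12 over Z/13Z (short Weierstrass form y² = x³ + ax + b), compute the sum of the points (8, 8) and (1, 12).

(8, 8) + (1, 12). λ = (12 - 8)/(1 - 8) ≡ 4/6 mod 13. 6⁻¹ ≡ 11 (mod 13) since 6·11 = 66 ≡ 1, so λ ≡ 5.
  x = λ² - 8 - 1 = 25 - 9 ≡ 3; y = λ·(8 - 3) - 8 ≡ 4. → (3, 4)

(3, 4)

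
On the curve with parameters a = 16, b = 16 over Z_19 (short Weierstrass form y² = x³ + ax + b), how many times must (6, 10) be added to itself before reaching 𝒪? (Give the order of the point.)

2P: tangent at (6, 10): λ = (3·6² + 16)/(2·10) ≡ 10/1. 1⁻¹ ≡ 1 (mod 19) since 1·1 = 1 ≡ 1, so λ ≡ 10·1 ≡ 10.
  x = λ² - 6 - 6 = 100 - 12 ≡ 12; y = λ·(6 - 12) - 10 ≡ 6. → (12, 6)
3P: (12, 6) + (6, 10). λ = (10 - 6)/(6 - 12) ≡ 4/13 mod 19. 13⁻¹ ≡ 3 (mod 19), so λ ≡ 12.
  x = λ² - 12 - 6 = 144 - 18 ≡ 12; y = λ·(12 - 12) - 6 ≡ 13. → (12, 13)
4P: (12, 13) + (6, 10). λ = (10 - 13)/(6 - 12) ≡ 16/13 mod 19. 13⁻¹ ≡ 3 (mod 19) since 13·3 = 39 ≡ 1, so λ ≡ 10.
  x = λ² - 12 - 6 = 100 - 18 ≡ 6; y = λ·(12 - 6) - 13 ≡ 9. → (6, 9)
5P: (6, 9) + (6, 10): same x and y₁ ≡ -y₂, so the sum is 𝒪.
5P = 𝒪, so the order is 5.

5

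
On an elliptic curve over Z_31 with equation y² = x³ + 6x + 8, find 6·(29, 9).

Write Q = (29, 9).
Double-and-add on 6 = (110)₂. Start with Q = (29, 9) for the leading 1-bit.
double: tangent at (29, 9): λ = (3·29² + 6)/(2·9) ≡ 18/18. 18⁻¹ ≡ 19 (mod 31), so λ ≡ 18·19 ≡ 1.
  x = λ² - 29 - 29 = 1 - 58 ≡ 5; y = λ·(29 - 5) - 9 ≡ 15. → (5, 15)
add Q: (5, 15) + (29, 9). λ = (9 - 15)/(29 - 5) ≡ 25/24 mod 31. 24⁻¹ ≡ 22 (mod 31), so λ ≡ 23.
  x = λ² - 5 - 29 = 529 - 34 ≡ 30; y = λ·(5 - 30) - 15 ≡ 30. → (30, 30)
double: tangent at (30, 30): λ = (3·30² + 6)/(2·30) ≡ 9/29. 29⁻¹ ≡ 15 (mod 31), so λ ≡ 9·15 ≡ 11.
  x = λ² - 30 - 30 = 121 - 60 ≡ 30; y = λ·(30 - 30) - 30 ≡ 1. → (30, 1)

(30, 1)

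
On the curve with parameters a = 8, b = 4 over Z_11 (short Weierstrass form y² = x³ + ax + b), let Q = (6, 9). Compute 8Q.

Repeated addition: build up to 8Q.
2Q: tangent at (6, 9): λ = (3·6² + 8)/(2·9) ≡ 6/7. 7⁻¹ ≡ 8 (mod 11), so λ ≡ 6·8 ≡ 4.
  x = λ² - 6 - 6 = 16 - 12 ≡ 4; y = λ·(6 - 4) - 9 ≡ 10. → (4, 10)
3Q: (4, 10) + (6, 9). λ = (9 - 10)/(6 - 4) ≡ 10/2 mod 11. 2⁻¹ ≡ 6 (mod 11), so λ ≡ 5.
  x = λ² - 4 - 6 = 25 - 10 ≡ 4; y = λ·(4 - 4) - 10 ≡ 1. → (4, 1)
4Q: (4, 1) + (6, 9). λ = (9 - 1)/(6 - 4) ≡ 8/2 mod 11. 2⁻¹ ≡ 6 (mod 11) since 2·6 = 12 ≡ 1, so λ ≡ 4.
  x = λ² - 4 - 6 = 16 - 10 ≡ 6; y = λ·(4 - 6) - 1 ≡ 2. → (6, 2)
5Q: (6, 2) + (6, 9): same x and y₁ ≡ -y₂, so the sum is ∞.
6Q: ∞ + (6, 9) = (6, 9) (identity).
7Q: tangent at (6, 9): λ = (3·6² + 8)/(2·9) ≡ 6/7. 7⁻¹ ≡ 8 (mod 11) since 7·8 = 56 ≡ 1, so λ ≡ 6·8 ≡ 4.
  x = λ² - 6 - 6 = 16 - 12 ≡ 4; y = λ·(6 - 4) - 9 ≡ 10. → (4, 10)
8Q: (4, 10) + (6, 9). λ = (9 - 10)/(6 - 4) ≡ 10/2 mod 11. 2⁻¹ ≡ 6 (mod 11), so λ ≡ 5.
  x = λ² - 4 - 6 = 25 - 10 ≡ 4; y = λ·(4 - 4) - 10 ≡ 1. → (4, 1)

(4, 1)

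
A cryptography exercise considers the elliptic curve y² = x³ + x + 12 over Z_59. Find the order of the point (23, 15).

4

2P: tangent at (23, 15): λ = (3·23² + 1)/(2·15) ≡ 54/30. 30⁻¹ ≡ 2 (mod 59) since 30·2 = 60 ≡ 1, so λ ≡ 54·2 ≡ 49.
  x = λ² - 23 - 23 = 2401 - 46 ≡ 54; y = λ·(23 - 54) - 15 ≡ 0. → (54, 0)
3P: (54, 0) + (23, 15). λ = (15 - 0)/(23 - 54) ≡ 15/28 mod 59. 28⁻¹ ≡ 19 (mod 59), so λ ≡ 49.
  x = λ² - 54 - 23 = 2401 - 77 ≡ 23; y = λ·(54 - 23) - 0 ≡ 44. → (23, 44)
4P: (23, 44) + (23, 15): same x and y₁ ≡ -y₂, so the sum is the point at infinity.
4P = the point at infinity, so the order is 4.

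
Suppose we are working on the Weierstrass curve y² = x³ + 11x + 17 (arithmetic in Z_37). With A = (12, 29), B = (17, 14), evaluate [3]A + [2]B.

First 3A:
Repeated addition: build up to 3A.
2A: tangent at (12, 29): λ = (3·12² + 11)/(2·29) ≡ 36/21. 21⁻¹ ≡ 30 (mod 37) since 21·30 = 630 ≡ 1, so λ ≡ 36·30 ≡ 7.
  x = λ² - 12 - 12 = 49 - 24 ≡ 25; y = λ·(12 - 25) - 29 ≡ 28. → (25, 28)
3A: (25, 28) + (12, 29). λ = (29 - 28)/(12 - 25) ≡ 1/24 mod 37. 24⁻¹ ≡ 17 (mod 37), so λ ≡ 17.
  x = λ² - 25 - 12 = 289 - 37 ≡ 30; y = λ·(25 - 30) - 28 ≡ 35. → (30, 35)
3A = (30, 35).
Next 2B:
Repeated addition: build up to 2B.
2B: tangent at (17, 14): λ = (3·17² + 11)/(2·14) ≡ 27/28. 28⁻¹ ≡ 4 (mod 37) since 28·4 = 112 ≡ 1, so λ ≡ 27·4 ≡ 34.
  x = λ² - 17 - 17 = 1156 - 34 ≡ 12; y = λ·(17 - 12) - 14 ≡ 8. → (12, 8)
2B = (12, 8).
Finally 3A + 2B:
(30, 35) + (12, 8). λ = (8 - 35)/(12 - 30) ≡ 10/19 mod 37. 19⁻¹ ≡ 2 (mod 37), so λ ≡ 20.
  x = λ² - 30 - 12 = 400 - 42 ≡ 25; y = λ·(30 - 25) - 35 ≡ 28. → (25, 28)

(25, 28)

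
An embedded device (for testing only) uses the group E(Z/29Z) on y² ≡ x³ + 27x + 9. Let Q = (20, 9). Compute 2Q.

(11, 10)

tangent at (20, 9): λ = (3·20² + 27)/(2·9) ≡ 9/18. 18⁻¹ ≡ 21 (mod 29) since 18·21 = 378 ≡ 1, so λ ≡ 9·21 ≡ 15.
  x = λ² - 20 - 20 = 225 - 40 ≡ 11; y = λ·(20 - 11) - 9 ≡ 10. → (11, 10)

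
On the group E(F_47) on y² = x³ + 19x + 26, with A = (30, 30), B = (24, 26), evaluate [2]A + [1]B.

First 2A:
Repeated addition: build up to 2A.
2A: tangent at (30, 30): λ = (3·30² + 19)/(2·30) ≡ 40/13. 13⁻¹ ≡ 29 (mod 47), so λ ≡ 40·29 ≡ 32.
  x = λ² - 30 - 30 = 1024 - 60 ≡ 24; y = λ·(30 - 24) - 30 ≡ 21. → (24, 21)
2A = (24, 21).
Finally 2A + B:
(24, 21) + (24, 26): same x and y₁ ≡ -y₂, so the sum is the point at infinity.

O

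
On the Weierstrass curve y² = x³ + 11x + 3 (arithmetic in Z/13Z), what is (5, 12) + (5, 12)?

(6, 5)

tangent at (5, 12): λ = (3·5² + 11)/(2·12) ≡ 8/11. 11⁻¹ ≡ 6 (mod 13), so λ ≡ 8·6 ≡ 9.
  x = λ² - 5 - 5 = 81 - 10 ≡ 6; y = λ·(5 - 6) - 12 ≡ 5. → (6, 5)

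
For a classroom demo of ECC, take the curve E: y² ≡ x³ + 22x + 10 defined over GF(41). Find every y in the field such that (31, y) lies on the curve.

x³ + 22x + 10 = 30483 ≡ 20 (mod 41).
Square roots of 20 mod 41: 15 and 26 (since 15² = 225 ≡ 20).

15, 26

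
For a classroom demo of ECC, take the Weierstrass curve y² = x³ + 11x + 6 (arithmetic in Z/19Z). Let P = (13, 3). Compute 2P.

tangent at (13, 3): λ = (3·13² + 11)/(2·3) ≡ 5/6. 6⁻¹ ≡ 16 (mod 19), so λ ≡ 5·16 ≡ 4.
  x = λ² - 13 - 13 = 16 - 26 ≡ 9; y = λ·(13 - 9) - 3 ≡ 13. → (9, 13)

(9, 13)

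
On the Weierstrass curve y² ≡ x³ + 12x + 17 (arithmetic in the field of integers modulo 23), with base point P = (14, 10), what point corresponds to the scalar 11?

Repeated addition: build up to 11P.
2P: tangent at (14, 10): λ = (3·14² + 12)/(2·10) ≡ 2/20. 20⁻¹ ≡ 15 (mod 23), so λ ≡ 2·15 ≡ 7.
  x = λ² - 14 - 14 = 49 - 28 ≡ 21; y = λ·(14 - 21) - 10 ≡ 10. → (21, 10)
3P: (21, 10) + (14, 10). λ = (10 - 10)/(14 - 21) ≡ 0/16 mod 23. 16⁻¹ ≡ 13 (mod 23), so λ ≡ 0.
  x = λ² - 21 - 14 = 0 - 35 ≡ 11; y = λ·(21 - 11) - 10 ≡ 13. → (11, 13)
4P: (11, 13) + (14, 10). λ = (10 - 13)/(14 - 11) ≡ 20/3 mod 23. 3⁻¹ ≡ 8 (mod 23), so λ ≡ 22.
  x = λ² - 11 - 14 = 484 - 25 ≡ 22; y = λ·(11 - 22) - 13 ≡ 21. → (22, 21)
5P: (22, 21) + (14, 10). λ = (10 - 21)/(14 - 22) ≡ 12/15 mod 23. 15⁻¹ ≡ 20 (mod 23), so λ ≡ 10.
  x = λ² - 22 - 14 = 100 - 36 ≡ 18; y = λ·(22 - 18) - 21 ≡ 19. → (18, 19)
6P: (18, 19) + (14, 10). λ = (10 - 19)/(14 - 18) ≡ 14/19 mod 23. 19⁻¹ ≡ 17 (mod 23), so λ ≡ 8.
  x = λ² - 18 - 14 = 64 - 32 ≡ 9; y = λ·(18 - 9) - 19 ≡ 7. → (9, 7)
7P: (9, 7) + (14, 10). λ = (10 - 7)/(14 - 9) ≡ 3/5 mod 23. 5⁻¹ ≡ 14 (mod 23), so λ ≡ 19.
  x = λ² - 9 - 14 = 361 - 23 ≡ 16; y = λ·(9 - 16) - 7 ≡ 21. → (16, 21)
8P: (16, 21) + (14, 10). λ = (10 - 21)/(14 - 16) ≡ 12/21 mod 23. 21⁻¹ ≡ 11 (mod 23), so λ ≡ 17.
  x = λ² - 16 - 14 = 289 - 30 ≡ 6; y = λ·(16 - 6) - 21 ≡ 11. → (6, 11)
9P: (6, 11) + (14, 10). λ = (10 - 11)/(14 - 6) ≡ 22/8 mod 23. 8⁻¹ ≡ 3 (mod 23), so λ ≡ 20.
  x = λ² - 6 - 14 = 400 - 20 ≡ 12; y = λ·(6 - 12) - 11 ≡ 7. → (12, 7)
10P: (12, 7) + (14, 10). λ = (10 - 7)/(14 - 12) ≡ 3/2 mod 23. 2⁻¹ ≡ 12 (mod 23) since 2·12 = 24 ≡ 1, so λ ≡ 13.
  x = λ² - 12 - 14 = 169 - 26 ≡ 5; y = λ·(12 - 5) - 7 ≡ 15. → (5, 15)
11P: (5, 15) + (14, 10). λ = (10 - 15)/(14 - 5) ≡ 18/9 mod 23. 9⁻¹ ≡ 18 (mod 23), so λ ≡ 2.
  x = λ² - 5 - 14 = 4 - 19 ≡ 8; y = λ·(5 - 8) - 15 ≡ 2. → (8, 2)

(8, 2)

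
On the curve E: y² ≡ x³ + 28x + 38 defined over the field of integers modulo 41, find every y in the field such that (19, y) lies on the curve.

7, 34

x³ + 28x + 38 = 7429 ≡ 8 (mod 41).
Square roots of 8 mod 41: 7 and 34 (since 7² = 49 ≡ 8).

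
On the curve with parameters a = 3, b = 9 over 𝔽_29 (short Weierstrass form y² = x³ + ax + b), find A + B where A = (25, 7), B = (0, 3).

(5, 2)

(25, 7) + (0, 3). λ = (3 - 7)/(0 - 25) ≡ 25/4 mod 29. 4⁻¹ ≡ 22 (mod 29) since 4·22 = 88 ≡ 1, so λ ≡ 28.
  x = λ² - 25 - 0 = 784 - 25 ≡ 5; y = λ·(25 - 5) - 7 ≡ 2. → (5, 2)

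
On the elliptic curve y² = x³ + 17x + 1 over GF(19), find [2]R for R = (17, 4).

tangent at (17, 4): λ = (3·17² + 17)/(2·4) ≡ 10/8. 8⁻¹ ≡ 12 (mod 19), so λ ≡ 10·12 ≡ 6.
  x = λ² - 17 - 17 = 36 - 34 ≡ 2; y = λ·(17 - 2) - 4 ≡ 10. → (2, 10)

(2, 10)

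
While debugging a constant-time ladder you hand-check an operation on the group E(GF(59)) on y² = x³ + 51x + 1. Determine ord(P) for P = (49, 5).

3

2P: tangent at (49, 5): λ = (3·49² + 51)/(2·5) ≡ 56/10. 10⁻¹ ≡ 6 (mod 59) since 10·6 = 60 ≡ 1, so λ ≡ 56·6 ≡ 41.
  x = λ² - 49 - 49 = 1681 - 98 ≡ 49; y = λ·(49 - 49) - 5 ≡ 54. → (49, 54)
3P: (49, 54) + (49, 5): same x and y₁ ≡ -y₂, so the sum is O.
3P = O, so the order is 3.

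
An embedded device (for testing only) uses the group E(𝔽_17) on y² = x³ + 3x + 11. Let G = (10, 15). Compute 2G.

tangent at (10, 15): λ = (3·10² + 3)/(2·15) ≡ 14/13. 13⁻¹ ≡ 4 (mod 17) since 13·4 = 52 ≡ 1, so λ ≡ 14·4 ≡ 5.
  x = λ² - 10 - 10 = 25 - 20 ≡ 5; y = λ·(10 - 5) - 15 ≡ 10. → (5, 10)

(5, 10)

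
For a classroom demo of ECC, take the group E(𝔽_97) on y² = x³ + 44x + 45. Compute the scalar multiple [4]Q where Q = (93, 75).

Repeated addition: build up to 4Q.
2Q: tangent at (93, 75): λ = (3·93² + 44)/(2·75) ≡ 92/53. 53⁻¹ ≡ 11 (mod 97) since 53·11 = 583 ≡ 1, so λ ≡ 92·11 ≡ 42.
  x = λ² - 93 - 93 = 1764 - 186 ≡ 26; y = λ·(93 - 26) - 75 ≡ 23. → (26, 23)
3Q: (26, 23) + (93, 75). λ = (75 - 23)/(93 - 26) ≡ 52/67 mod 97. 67⁻¹ ≡ 42 (mod 97), so λ ≡ 50.
  x = λ² - 26 - 93 = 2500 - 119 ≡ 53; y = λ·(26 - 53) - 23 ≡ 82. → (53, 82)
4Q: (53, 82) + (93, 75). λ = (75 - 82)/(93 - 53) ≡ 90/40 mod 97. 40⁻¹ ≡ 17 (mod 97), so λ ≡ 75.
  x = λ² - 53 - 93 = 5625 - 146 ≡ 47; y = λ·(53 - 47) - 82 ≡ 77. → (47, 77)

(47, 77)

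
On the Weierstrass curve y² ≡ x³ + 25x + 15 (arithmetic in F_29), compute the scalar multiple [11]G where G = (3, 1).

(3, 28)

Repeated addition: build up to 11G.
2G: tangent at (3, 1): λ = (3·3² + 25)/(2·1) ≡ 23/2. 2⁻¹ ≡ 15 (mod 29) since 2·15 = 30 ≡ 1, so λ ≡ 23·15 ≡ 26.
  x = λ² - 3 - 3 = 676 - 6 ≡ 3; y = λ·(3 - 3) - 1 ≡ 28. → (3, 28)
3G: (3, 28) + (3, 1): same x and y₁ ≡ -y₂, so the sum is O.
4G: O + (3, 1) = (3, 1) (identity).
5G: tangent at (3, 1): λ = (3·3² + 25)/(2·1) ≡ 23/2. 2⁻¹ ≡ 15 (mod 29) since 2·15 = 30 ≡ 1, so λ ≡ 23·15 ≡ 26.
  x = λ² - 3 - 3 = 676 - 6 ≡ 3; y = λ·(3 - 3) - 1 ≡ 28. → (3, 28)
6G: (3, 28) + (3, 1): same x and y₁ ≡ -y₂, so the sum is O.
7G: O + (3, 1) = (3, 1) (identity).
8G: tangent at (3, 1): λ = (3·3² + 25)/(2·1) ≡ 23/2. 2⁻¹ ≡ 15 (mod 29), so λ ≡ 23·15 ≡ 26.
  x = λ² - 3 - 3 = 676 - 6 ≡ 3; y = λ·(3 - 3) - 1 ≡ 28. → (3, 28)
9G: (3, 28) + (3, 1): same x and y₁ ≡ -y₂, so the sum is O.
10G: O + (3, 1) = (3, 1) (identity).
11G: tangent at (3, 1): λ = (3·3² + 25)/(2·1) ≡ 23/2. 2⁻¹ ≡ 15 (mod 29), so λ ≡ 23·15 ≡ 26.
  x = λ² - 3 - 3 = 676 - 6 ≡ 3; y = λ·(3 - 3) - 1 ≡ 28. → (3, 28)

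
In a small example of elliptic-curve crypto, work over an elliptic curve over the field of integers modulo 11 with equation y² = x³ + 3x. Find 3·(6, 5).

Write P = (6, 5).
Repeated addition: build up to 3P.
2P: tangent at (6, 5): λ = (3·6² + 3)/(2·5) ≡ 1/10. 10⁻¹ ≡ 10 (mod 11), so λ ≡ 1·10 ≡ 10.
  x = λ² - 6 - 6 = 100 - 12 ≡ 0; y = λ·(6 - 0) - 5 ≡ 0. → (0, 0)
3P: (0, 0) + (6, 5). λ = (5 - 0)/(6 - 0) ≡ 5/6 mod 11. 6⁻¹ ≡ 2 (mod 11), so λ ≡ 10.
  x = λ² - 0 - 6 = 100 - 6 ≡ 6; y = λ·(0 - 6) - 0 ≡ 6. → (6, 6)

(6, 6)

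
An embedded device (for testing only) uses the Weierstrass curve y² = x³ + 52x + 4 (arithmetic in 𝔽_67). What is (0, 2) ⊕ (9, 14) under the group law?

(30, 25)

(0, 2) + (9, 14). λ = (14 - 2)/(9 - 0) ≡ 12/9 mod 67. 9⁻¹ ≡ 15 (mod 67), so λ ≡ 46.
  x = λ² - 0 - 9 = 2116 - 9 ≡ 30; y = λ·(0 - 30) - 2 ≡ 25. → (30, 25)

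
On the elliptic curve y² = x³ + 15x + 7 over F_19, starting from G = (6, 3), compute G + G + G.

Repeated addition: build up to 3G.
2G: tangent at (6, 3): λ = (3·6² + 15)/(2·3) ≡ 9/6. 6⁻¹ ≡ 16 (mod 19) since 6·16 = 96 ≡ 1, so λ ≡ 9·16 ≡ 11.
  x = λ² - 6 - 6 = 121 - 12 ≡ 14; y = λ·(6 - 14) - 3 ≡ 4. → (14, 4)
3G: (14, 4) + (6, 3). λ = (3 - 4)/(6 - 14) ≡ 18/11 mod 19. 11⁻¹ ≡ 7 (mod 19) since 11·7 = 77 ≡ 1, so λ ≡ 12.
  x = λ² - 14 - 6 = 144 - 20 ≡ 10; y = λ·(14 - 10) - 4 ≡ 6. → (10, 6)

(10, 6)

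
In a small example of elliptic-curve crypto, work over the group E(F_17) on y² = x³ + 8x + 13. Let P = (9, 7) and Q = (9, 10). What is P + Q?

O

The two points share x = 9 and their y-coordinates satisfy 7 + 10 ≡ 0 (mod 17), so they are inverses. Their sum is O.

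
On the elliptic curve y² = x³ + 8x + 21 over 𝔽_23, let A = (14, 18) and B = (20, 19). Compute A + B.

(14, 18) + (20, 19). λ = (19 - 18)/(20 - 14) ≡ 1/6 mod 23. 6⁻¹ ≡ 4 (mod 23), so λ ≡ 4.
  x = λ² - 14 - 20 = 16 - 34 ≡ 5; y = λ·(14 - 5) - 18 ≡ 18. → (5, 18)

(5, 18)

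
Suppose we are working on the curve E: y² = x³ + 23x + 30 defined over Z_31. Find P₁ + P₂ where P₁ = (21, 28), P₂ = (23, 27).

(21, 28) + (23, 27). λ = (27 - 28)/(23 - 21) ≡ 30/2 mod 31. 2⁻¹ ≡ 16 (mod 31) since 2·16 = 32 ≡ 1, so λ ≡ 15.
  x = λ² - 21 - 23 = 225 - 44 ≡ 26; y = λ·(21 - 26) - 28 ≡ 21. → (26, 21)

(26, 21)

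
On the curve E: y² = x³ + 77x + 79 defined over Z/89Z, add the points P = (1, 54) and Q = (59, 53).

(24, 40)

(1, 54) + (59, 53). λ = (53 - 54)/(59 - 1) ≡ 88/58 mod 89. 58⁻¹ ≡ 66 (mod 89) since 58·66 = 3828 ≡ 1, so λ ≡ 23.
  x = λ² - 1 - 59 = 529 - 60 ≡ 24; y = λ·(1 - 24) - 54 ≡ 40. → (24, 40)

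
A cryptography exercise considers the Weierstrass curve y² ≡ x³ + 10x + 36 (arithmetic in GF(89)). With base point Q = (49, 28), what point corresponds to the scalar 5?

(44, 24)

Repeated addition: build up to 5Q.
2Q: tangent at (49, 28): λ = (3·49² + 10)/(2·28) ≡ 4/56. 56⁻¹ ≡ 62 (mod 89) since 56·62 = 3472 ≡ 1, so λ ≡ 4·62 ≡ 70.
  x = λ² - 49 - 49 = 4900 - 98 ≡ 85; y = λ·(49 - 85) - 28 ≡ 33. → (85, 33)
3Q: (85, 33) + (49, 28). λ = (28 - 33)/(49 - 85) ≡ 84/53 mod 89. 53⁻¹ ≡ 42 (mod 89), so λ ≡ 57.
  x = λ² - 85 - 49 = 3249 - 134 ≡ 0; y = λ·(85 - 0) - 33 ≡ 6. → (0, 6)
4Q: (0, 6) + (49, 28). λ = (28 - 6)/(49 - 0) ≡ 22/49 mod 89. 49⁻¹ ≡ 20 (mod 89) since 49·20 = 980 ≡ 1, so λ ≡ 84.
  x = λ² - 0 - 49 = 7056 - 49 ≡ 65; y = λ·(0 - 65) - 6 ≡ 52. → (65, 52)
5Q: (65, 52) + (49, 28). λ = (28 - 52)/(49 - 65) ≡ 65/73 mod 89. 73⁻¹ ≡ 50 (mod 89), so λ ≡ 46.
  x = λ² - 65 - 49 = 2116 - 114 ≡ 44; y = λ·(65 - 44) - 52 ≡ 24. → (44, 24)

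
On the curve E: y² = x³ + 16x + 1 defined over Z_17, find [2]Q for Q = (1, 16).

(16, 16)

tangent at (1, 16): λ = (3·1² + 16)/(2·16) ≡ 2/15. 15⁻¹ ≡ 8 (mod 17) since 15·8 = 120 ≡ 1, so λ ≡ 2·8 ≡ 16.
  x = λ² - 1 - 1 = 256 - 2 ≡ 16; y = λ·(1 - 16) - 16 ≡ 16. → (16, 16)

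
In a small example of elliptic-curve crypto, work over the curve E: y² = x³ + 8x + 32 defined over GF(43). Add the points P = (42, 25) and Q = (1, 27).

(1, 16)

(42, 25) + (1, 27). λ = (27 - 25)/(1 - 42) ≡ 2/2 mod 43. 2⁻¹ ≡ 22 (mod 43) since 2·22 = 44 ≡ 1, so λ ≡ 1.
  x = λ² - 42 - 1 = 1 - 43 ≡ 1; y = λ·(42 - 1) - 25 ≡ 16. → (1, 16)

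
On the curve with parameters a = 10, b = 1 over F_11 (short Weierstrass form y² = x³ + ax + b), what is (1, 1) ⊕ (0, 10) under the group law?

(1, 1) + (0, 10). λ = (10 - 1)/(0 - 1) ≡ 9/10 mod 11. 10⁻¹ ≡ 10 (mod 11), so λ ≡ 2.
  x = λ² - 1 - 0 = 4 - 1 ≡ 3; y = λ·(1 - 3) - 1 ≡ 6. → (3, 6)

(3, 6)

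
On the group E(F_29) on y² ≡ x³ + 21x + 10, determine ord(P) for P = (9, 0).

2P: (9, 0) + (9, 0): same x and y₁ ≡ -y₂, so the sum is ∞.
2P = ∞, so the order is 2.

2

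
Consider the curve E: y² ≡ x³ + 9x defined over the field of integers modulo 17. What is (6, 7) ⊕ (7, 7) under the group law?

(6, 7) + (7, 7). λ = (7 - 7)/(7 - 6) ≡ 0/1 mod 17. 1⁻¹ ≡ 1 (mod 17) since 1·1 = 1 ≡ 1, so λ ≡ 0.
  x = λ² - 6 - 7 = 0 - 13 ≡ 4; y = λ·(6 - 4) - 7 ≡ 10. → (4, 10)

(4, 10)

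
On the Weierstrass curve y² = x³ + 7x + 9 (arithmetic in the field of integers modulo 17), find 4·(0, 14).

Write G = (0, 14).
Double-and-add on 4 = (100)₂. Start with G = (0, 14) for the leading 1-bit.
double: tangent at (0, 14): λ = (3·0² + 7)/(2·14) ≡ 7/11. 11⁻¹ ≡ 14 (mod 17), so λ ≡ 7·14 ≡ 13.
  x = λ² - 0 - 0 = 169 - 0 ≡ 16; y = λ·(0 - 16) - 14 ≡ 16. → (16, 16)
double: tangent at (16, 16): λ = (3·16² + 7)/(2·16) ≡ 10/15. 15⁻¹ ≡ 8 (mod 17), so λ ≡ 10·8 ≡ 12.
  x = λ² - 16 - 16 = 144 - 32 ≡ 10; y = λ·(16 - 10) - 16 ≡ 5. → (10, 5)

(10, 5)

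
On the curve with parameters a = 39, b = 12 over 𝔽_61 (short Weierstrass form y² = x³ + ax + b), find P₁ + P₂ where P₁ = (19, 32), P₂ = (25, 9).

(30, 0)

(19, 32) + (25, 9). λ = (9 - 32)/(25 - 19) ≡ 38/6 mod 61. 6⁻¹ ≡ 51 (mod 61), so λ ≡ 47.
  x = λ² - 19 - 25 = 2209 - 44 ≡ 30; y = λ·(19 - 30) - 32 ≡ 0. → (30, 0)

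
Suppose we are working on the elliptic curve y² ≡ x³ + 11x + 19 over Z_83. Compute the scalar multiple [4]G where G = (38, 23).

(8, 72)

Double-and-add on 4 = (100)₂. Start with G = (38, 23) for the leading 1-bit.
double: tangent at (38, 23): λ = (3·38² + 11)/(2·23) ≡ 27/46. 46⁻¹ ≡ 74 (mod 83), so λ ≡ 27·74 ≡ 6.
  x = λ² - 38 - 38 = 36 - 76 ≡ 43; y = λ·(38 - 43) - 23 ≡ 30. → (43, 30)
double: tangent at (43, 30): λ = (3·43² + 11)/(2·30) ≡ 80/60. 60⁻¹ ≡ 18 (mod 83), so λ ≡ 80·18 ≡ 29.
  x = λ² - 43 - 43 = 841 - 86 ≡ 8; y = λ·(43 - 8) - 30 ≡ 72. → (8, 72)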